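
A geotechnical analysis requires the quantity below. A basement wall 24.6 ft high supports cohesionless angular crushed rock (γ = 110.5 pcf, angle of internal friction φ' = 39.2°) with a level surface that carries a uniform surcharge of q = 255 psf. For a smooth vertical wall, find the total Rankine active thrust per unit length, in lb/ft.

8950 lb/ft

K_a = tan²(45° − φ/2) = 0.2255.
Soil triangle: ½ K_a γ H² = 0.5×0.2255×110.5×24.6² = 7539 lb/ft.
Surcharge rectangle: K_a q H = 0.2255×255×24.6 = 1414 lb/ft.
Total = 7539 + 1414 = 8953 lb/ft.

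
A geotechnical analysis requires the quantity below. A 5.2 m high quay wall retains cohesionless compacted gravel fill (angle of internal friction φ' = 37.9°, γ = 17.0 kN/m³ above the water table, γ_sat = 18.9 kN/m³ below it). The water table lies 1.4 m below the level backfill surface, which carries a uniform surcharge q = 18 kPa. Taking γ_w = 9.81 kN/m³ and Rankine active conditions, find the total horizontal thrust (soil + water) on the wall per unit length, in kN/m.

K_a = tan²(45° − φ/2) = 0.2389.
γ' = 18.9 − 9.81 = 9.090 kN/m³. h₂ = H − d_w = 3.8 m.
σ'_h: at surface K_a·q = 4.301; at WT K_a(q+γd_w) = 9.988; at base K_a(q+γd_w+γ'h₂) = 18.24 kPa.
P₁ = ½(4.301+9.988)×1.4 = 10.00; P₂ = ½(9.988+18.24)×3.8 = 53.63; P_w = ½γ_w h₂² = 70.83.
Total = 10.00+53.63+70.83 = 134.5 kN/m.

134 kN/m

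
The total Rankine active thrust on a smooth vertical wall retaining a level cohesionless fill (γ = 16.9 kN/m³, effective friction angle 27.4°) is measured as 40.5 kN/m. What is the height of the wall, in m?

K_a = 0.3697. P_a = ½ K_a γ H² ⇒ H = √(2P_a/(K_a γ)).
H = √(2×40.5/(0.3697×16.9)) = 3.601 m.

3.60 m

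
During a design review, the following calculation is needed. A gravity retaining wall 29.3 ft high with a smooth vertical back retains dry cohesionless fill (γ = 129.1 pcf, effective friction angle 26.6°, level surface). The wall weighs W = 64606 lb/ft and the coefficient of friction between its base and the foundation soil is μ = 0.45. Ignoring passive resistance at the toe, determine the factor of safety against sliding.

1.38

K_a = tan²(45° − 26.6°/2) = 0.3814.
P_a = ½K_aγH² = 0.5×0.3814×129.1×29.3² = 21140 lb/ft, acting at H/3 = 9.767 ft above the base.
FS_sliding = μW / P_a = 0.45×64606 / 21140 = 1.375.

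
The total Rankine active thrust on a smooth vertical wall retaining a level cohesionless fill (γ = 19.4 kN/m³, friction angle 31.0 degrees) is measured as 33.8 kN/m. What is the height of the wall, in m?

K_a = 0.3201. P_a = ½ K_a γ H² ⇒ H = √(2P_a/(K_a γ)).
H = √(2×33.8/(0.3201×19.4)) = 3.299 m.

3.30 m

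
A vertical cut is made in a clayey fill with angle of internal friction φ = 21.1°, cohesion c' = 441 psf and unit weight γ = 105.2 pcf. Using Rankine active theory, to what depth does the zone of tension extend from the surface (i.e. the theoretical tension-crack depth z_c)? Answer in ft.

K_a = tan²(45° − 21.1°/2) = 0.4706; √K_a = 0.6860.
The active pressure is zero where K_a γ z = 2c√K_a, so z_c = 2c/(γ√K_a) = 2×441/(105.2×0.6860) = 12.22 ft.

12.2 ft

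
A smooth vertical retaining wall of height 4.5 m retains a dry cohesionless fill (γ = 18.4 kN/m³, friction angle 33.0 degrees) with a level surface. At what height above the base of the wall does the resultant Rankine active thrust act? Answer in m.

K_a = 0.2948.
The pressure distribution is triangular, so the resultant acts at H/3 above the base = 4.5/3 = 1.500 m.

1.50 m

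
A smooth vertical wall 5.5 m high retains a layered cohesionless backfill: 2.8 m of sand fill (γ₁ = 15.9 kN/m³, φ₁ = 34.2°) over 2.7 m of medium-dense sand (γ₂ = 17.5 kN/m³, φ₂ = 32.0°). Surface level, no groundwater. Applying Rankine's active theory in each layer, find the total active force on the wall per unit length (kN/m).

74.0 kN/m

K_a1 = tan²(45°−34.2°/2) = 0.2803; K_a2 = tan²(45°−32.0°/2) = 0.3073.
Layer 1: σ at base = K_a1 γ₁ h₁ = 12.48 kPa; P₁ = ½×12.48×2.8 = 17.47.
Layer 2: σ_v at top = γ₁h₁ = 44.52; σ_h top = K_a2×44.52 = 13.68; σ_h base = K_a2×(44.52+17.5×2.7) = 28.20.
P₂ = ½(13.68+28.20)×2.7 = 56.53. Total P_a = 17.47+56.53 = 74.01 kN/m.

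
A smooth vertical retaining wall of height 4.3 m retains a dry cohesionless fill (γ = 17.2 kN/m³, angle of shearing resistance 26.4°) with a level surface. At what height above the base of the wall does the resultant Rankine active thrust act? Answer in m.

1.43 m

K_a = 0.3844.
The pressure distribution is triangular, so the resultant acts at H/3 above the base = 4.3/3 = 1.433 m.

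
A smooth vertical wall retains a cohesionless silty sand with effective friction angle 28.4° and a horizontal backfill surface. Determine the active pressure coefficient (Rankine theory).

K_a = (1 − sin φ)/(1 + sin φ) = (1 − sin 28.4°)/(1 + sin 28.4°) = 0.3554.

0.355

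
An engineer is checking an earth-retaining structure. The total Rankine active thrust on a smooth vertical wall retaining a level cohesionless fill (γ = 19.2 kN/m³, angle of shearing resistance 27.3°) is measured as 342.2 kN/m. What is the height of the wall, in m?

9.80 m

K_a = 0.3711. P_a = ½ K_a γ H² ⇒ H = √(2P_a/(K_a γ)).
H = √(2×342.2/(0.3711×19.2)) = 9.800 m.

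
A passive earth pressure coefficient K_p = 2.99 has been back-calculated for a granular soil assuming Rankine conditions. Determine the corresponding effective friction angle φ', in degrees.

29.9°

K_p = (1+sin φ)/(1−sin φ) ⇒ sin φ = (K_p − 1)/(K_p + 1) = 0.4987.
φ = arcsin(0.4987) = 29.92°.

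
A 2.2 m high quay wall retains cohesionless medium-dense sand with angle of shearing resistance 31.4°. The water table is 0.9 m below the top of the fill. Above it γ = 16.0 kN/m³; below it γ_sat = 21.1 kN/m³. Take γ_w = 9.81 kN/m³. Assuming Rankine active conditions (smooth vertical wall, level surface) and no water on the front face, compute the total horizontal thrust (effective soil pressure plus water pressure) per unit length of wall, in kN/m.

19.2 kN/m

K_a = tan²(45° − φ/2) = 0.3149.
γ' = 21.1 − 9.81 = 11.29 kN/m³. Depth below WT = 1.3 m.
σ'_h at WT = K_a γ d_w = 4.535 kPa; at base = 4.535 + K_a γ' × 1.3 = 9.157 kPa.
P₁ (0–0.9 m) = ½×4.535×0.9 = 2.041. P₂ (0.9–2.2 m) = ½(4.535+9.157)×1.3 = 8.900.
P_w = ½ γ_w h₂² = 0.5×9.81×1.3² = 8.289. Total = 2.041+8.900+8.289 = 19.23 kN/m.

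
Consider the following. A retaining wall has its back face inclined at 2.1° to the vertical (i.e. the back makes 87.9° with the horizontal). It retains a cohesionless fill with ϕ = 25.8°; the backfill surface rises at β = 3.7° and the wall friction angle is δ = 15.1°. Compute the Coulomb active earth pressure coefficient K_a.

K_a = sin²(α+φ) / [sin²α · sin(α−δ) · (1 + √{sin(φ+δ)sin(φ−β) / (sin(α−δ)sin(α+β))})²].
With α = 87.9°, φ = 25.8°, δ = 15.1°, β = 3.7°: K_a = 0.3865.

0.387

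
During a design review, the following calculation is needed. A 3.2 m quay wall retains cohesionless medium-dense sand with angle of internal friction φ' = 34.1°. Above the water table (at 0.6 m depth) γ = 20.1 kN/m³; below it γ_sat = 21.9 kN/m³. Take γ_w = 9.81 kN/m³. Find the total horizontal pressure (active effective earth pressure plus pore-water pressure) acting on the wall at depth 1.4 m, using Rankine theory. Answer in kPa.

14.0 kPa

K_a = (1 − sin φ)/(1 + sin φ) = 0.2815.
γ' = 21.9 − 9.81 = 12.09 kN/m³.
Effective vertical stress at 1.4 m: σ'_v = 20.1×0.6 + 12.09×0.800 = 21.73 kPa.
σ'_h = K_a σ'_v = 0.2815 × 21.73 = 6.118 kPa; u = γ_w × 0.800 = 7.848 kPa.
Total σ_h = 6.118 + 7.848 = 13.97 kPa.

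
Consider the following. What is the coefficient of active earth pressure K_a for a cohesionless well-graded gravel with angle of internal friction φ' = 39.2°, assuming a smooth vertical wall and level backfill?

0.225

K_a = (1 − sin φ)/(1 + sin φ) = (1 − sin 39.2°)/(1 + sin 39.2°) = 0.2255.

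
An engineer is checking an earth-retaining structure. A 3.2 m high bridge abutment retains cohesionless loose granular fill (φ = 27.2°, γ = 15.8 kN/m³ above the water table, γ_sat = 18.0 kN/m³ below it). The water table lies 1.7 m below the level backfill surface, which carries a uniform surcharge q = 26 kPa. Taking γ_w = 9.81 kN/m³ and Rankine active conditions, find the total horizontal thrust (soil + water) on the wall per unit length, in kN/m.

69.0 kN/m

K_a = tan²(45° − φ/2) = 0.3726.
γ' = 18.0 − 9.81 = 8.190 kN/m³. h₂ = H − d_w = 1.5 m.
σ'_h: at surface K_a·q = 9.687; at WT K_a(q+γd_w) = 19.70; at base K_a(q+γd_w+γ'h₂) = 24.27 kPa.
P₁ = ½(9.687+19.70)×1.7 = 24.98; P₂ = ½(19.70+24.27)×1.5 = 32.98; P_w = ½γ_w h₂² = 11.04.
Total = 24.98+32.98+11.04 = 68.99 kN/m.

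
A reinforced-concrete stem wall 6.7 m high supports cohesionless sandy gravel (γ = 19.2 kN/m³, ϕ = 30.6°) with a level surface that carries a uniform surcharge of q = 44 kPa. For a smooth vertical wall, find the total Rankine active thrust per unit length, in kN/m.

K_a = tan²(45° − φ/2) = 0.3253.
Soil triangle: ½ K_a γ H² = 0.5×0.3253×19.2×6.7² = 140.2 kN/m.
Surcharge rectangle: K_a q H = 0.3253×44×6.7 = 95.91 kN/m.
Total = 140.2 + 95.91 = 236.1 kN/m.

236 kN/m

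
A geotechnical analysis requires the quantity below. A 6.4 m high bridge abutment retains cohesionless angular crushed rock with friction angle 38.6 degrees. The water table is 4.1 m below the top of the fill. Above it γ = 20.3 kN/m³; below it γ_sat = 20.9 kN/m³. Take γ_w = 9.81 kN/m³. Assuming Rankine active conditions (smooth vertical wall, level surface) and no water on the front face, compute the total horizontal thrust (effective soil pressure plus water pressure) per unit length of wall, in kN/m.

K_a = tan²(45° − φ/2) = 0.2316.
γ' = 20.9 − 9.81 = 11.09 kN/m³. Depth below WT = 2.3 m.
σ'_h at WT = K_a γ d_w = 19.28 kPa; at base = 19.28 + K_a γ' × 2.3 = 25.19 kPa.
P₁ (0–4.1 m) = ½×19.28×4.1 = 39.52. P₂ (4.1–6.4 m) = ½(19.28+25.19)×2.3 = 51.13.
P_w = ½ γ_w h₂² = 0.5×9.81×2.3² = 25.95. Total = 39.52+51.13+25.95 = 116.6 kN/m.

117 kN/m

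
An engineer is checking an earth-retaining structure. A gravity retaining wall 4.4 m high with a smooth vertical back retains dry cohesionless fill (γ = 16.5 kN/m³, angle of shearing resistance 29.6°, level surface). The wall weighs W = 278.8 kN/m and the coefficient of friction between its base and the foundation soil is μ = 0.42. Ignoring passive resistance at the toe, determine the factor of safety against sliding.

2.16

K_a = tan²(45° − 29.6°/2) = 0.3387.
P_a = ½K_aγH² = 0.5×0.3387×16.5×4.4² = 54.10 kN/m, acting at H/3 = 1.467 m above the base.
FS_sliding = μW / P_a = 0.42×278.8 / 54.10 = 2.164.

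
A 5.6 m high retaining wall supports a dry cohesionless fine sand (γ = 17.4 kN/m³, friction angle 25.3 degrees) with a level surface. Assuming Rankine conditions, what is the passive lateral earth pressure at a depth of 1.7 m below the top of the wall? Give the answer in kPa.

K_p = (1 + sin φ)/(1 − sin φ) = 2.493.
σ_h = K_p γ z = 2.493 × 17.4 × 1.7 = 73.73 kPa.

73.7 kPa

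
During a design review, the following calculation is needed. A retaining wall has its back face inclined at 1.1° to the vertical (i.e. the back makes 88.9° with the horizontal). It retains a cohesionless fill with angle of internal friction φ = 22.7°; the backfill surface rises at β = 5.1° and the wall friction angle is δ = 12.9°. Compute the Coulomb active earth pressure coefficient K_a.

0.438

K_a = sin²(α+φ) / [sin²α · sin(α−δ) · (1 + √{sin(φ+δ)sin(φ−β) / (sin(α−δ)sin(α+β))})²].
With α = 88.9°, φ = 22.7°, δ = 12.9°, β = 5.1°: K_a = 0.4380.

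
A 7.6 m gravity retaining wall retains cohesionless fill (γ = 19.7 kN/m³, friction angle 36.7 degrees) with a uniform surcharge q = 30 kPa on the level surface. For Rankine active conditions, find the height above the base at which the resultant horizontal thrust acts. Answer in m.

2.90 m

K_a = 0.2519.
Triangular part P₁ = ½K_aγH² = 143.3 at H/3 = 2.533 m; rectangular part P₂ = K_a q H = 57.42 at H/2 = 3.800 m.
ȳ = (P₁·2.533 + P₂·3.800)/(P₁+P₂) = 2.896 m.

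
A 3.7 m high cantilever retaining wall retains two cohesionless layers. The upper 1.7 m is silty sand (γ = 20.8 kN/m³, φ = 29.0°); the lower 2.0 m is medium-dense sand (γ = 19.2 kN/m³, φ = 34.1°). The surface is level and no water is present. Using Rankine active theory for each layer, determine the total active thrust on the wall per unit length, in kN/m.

K_a1 = tan²(45°−29.0°/2) = 0.3470; K_a2 = tan²(45°−34.1°/2) = 0.2815.
Layer 1: σ at base = K_a1 γ₁ h₁ = 12.27 kPa; P₁ = ½×12.27×1.7 = 10.43.
Layer 2: σ_v at top = γ₁h₁ = 35.36; σ_h top = K_a2×35.36 = 9.955; σ_h base = K_a2×(35.36+19.2×2.0) = 20.77.
P₂ = ½(9.955+20.77)×2.0 = 30.72. Total P_a = 10.43+30.72 = 41.15 kN/m.

41.1 kN/m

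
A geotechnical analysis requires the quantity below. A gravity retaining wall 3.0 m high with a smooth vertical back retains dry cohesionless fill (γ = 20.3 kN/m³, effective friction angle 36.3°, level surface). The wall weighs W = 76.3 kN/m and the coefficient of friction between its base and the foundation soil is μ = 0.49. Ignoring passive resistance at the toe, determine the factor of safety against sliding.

K_a = tan²(45° − 36.3°/2) = 0.2563.
P_a = ½K_aγH² = 0.5×0.2563×20.3×3.0² = 23.41 kN/m, acting at H/3 = 1.000 m above the base.
FS_sliding = μW / P_a = 0.49×76.3 / 23.41 = 1.597.

1.60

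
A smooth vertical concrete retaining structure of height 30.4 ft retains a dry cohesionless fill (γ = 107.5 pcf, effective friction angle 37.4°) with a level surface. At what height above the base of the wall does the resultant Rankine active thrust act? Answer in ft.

10.1 ft

K_a = 0.2443.
The pressure distribution is triangular, so the resultant acts at H/3 above the base = 30.4/3 = 10.13 ft.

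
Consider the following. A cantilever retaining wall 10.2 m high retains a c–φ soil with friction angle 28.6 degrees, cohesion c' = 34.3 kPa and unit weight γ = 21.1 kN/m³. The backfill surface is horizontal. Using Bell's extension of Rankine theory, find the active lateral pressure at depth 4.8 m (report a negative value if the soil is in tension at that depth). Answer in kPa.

K_a = (1 − sin φ)/(1 + sin φ) = 0.3525.
σ_a = K_a γ z − 2c√K_a = 0.3525×21.1×4.8 − 2×34.3×0.5938 = -5.026 kPa.

-5.03 kPa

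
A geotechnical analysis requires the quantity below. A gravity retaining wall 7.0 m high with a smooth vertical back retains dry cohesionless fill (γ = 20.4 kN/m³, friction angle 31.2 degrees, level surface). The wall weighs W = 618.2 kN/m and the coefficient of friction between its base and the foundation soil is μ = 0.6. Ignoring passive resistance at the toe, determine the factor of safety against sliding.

2.34

K_a = tan²(45° − 31.2°/2) = 0.3175.
P_a = ½K_aγH² = 0.5×0.3175×20.4×7.0² = 158.7 kN/m, acting at H/3 = 2.333 m above the base.
FS_sliding = μW / P_a = 0.6×618.2 / 158.7 = 2.337.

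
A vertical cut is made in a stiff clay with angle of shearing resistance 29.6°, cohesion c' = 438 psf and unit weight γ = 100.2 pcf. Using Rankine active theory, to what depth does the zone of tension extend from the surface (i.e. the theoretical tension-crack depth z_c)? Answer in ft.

15.0 ft

K_a = tan²(45° − 29.6°/2) = 0.3387; √K_a = 0.5820.
The active pressure is zero where K_a γ z = 2c√K_a, so z_c = 2c/(γ√K_a) = 2×438/(100.2×0.5820) = 15.02 ft.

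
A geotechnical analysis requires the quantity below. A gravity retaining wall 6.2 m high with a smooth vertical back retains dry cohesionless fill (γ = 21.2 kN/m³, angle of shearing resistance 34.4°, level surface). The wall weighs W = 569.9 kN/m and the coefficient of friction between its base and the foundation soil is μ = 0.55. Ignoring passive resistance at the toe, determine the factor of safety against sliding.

K_a = tan²(45° − 34.4°/2) = 0.2780.
P_a = ½K_aγH² = 0.5×0.2780×21.2×6.2² = 113.3 kN/m, acting at H/3 = 2.067 m above the base.
FS_sliding = μW / P_a = 0.55×569.9 / 113.3 = 2.767.

2.77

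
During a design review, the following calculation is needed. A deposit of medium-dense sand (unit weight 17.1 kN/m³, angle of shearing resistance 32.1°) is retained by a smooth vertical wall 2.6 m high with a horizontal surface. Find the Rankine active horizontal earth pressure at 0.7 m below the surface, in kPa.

3.66 kPa

K_a = (1 − sin φ)/(1 + sin φ) = 0.3060.
σ_h = K_a γ z = 0.3060 × 17.1 × 0.7 = 3.663 kPa.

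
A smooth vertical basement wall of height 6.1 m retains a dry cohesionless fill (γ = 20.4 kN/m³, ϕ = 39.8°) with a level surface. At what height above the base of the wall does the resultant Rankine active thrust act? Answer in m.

2.03 m

K_a = 0.2194.
The pressure distribution is triangular, so the resultant acts at H/3 above the base = 6.1/3 = 2.033 m.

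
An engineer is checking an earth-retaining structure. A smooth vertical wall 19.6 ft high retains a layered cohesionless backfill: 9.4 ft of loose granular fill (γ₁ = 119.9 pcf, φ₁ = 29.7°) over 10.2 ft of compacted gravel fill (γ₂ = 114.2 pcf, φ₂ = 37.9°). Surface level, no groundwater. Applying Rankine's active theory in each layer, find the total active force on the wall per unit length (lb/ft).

K_a1 = tan²(45°−29.7°/2) = 0.3374; K_a2 = tan²(45°−37.9°/2) = 0.2389.
Layer 1: σ at base = K_a1 γ₁ h₁ = 380.3 psf; P₁ = ½×380.3×9.4 = 1787.
Layer 2: σ_v at top = γ₁h₁ = 1127; σ_h top = K_a2×1127 = 269.3; σ_h base = K_a2×(1127+114.2×10.2) = 547.6.
P₂ = ½(269.3+547.6)×10.2 = 4166. Total P_a = 1787+4166 = 5953 lb/ft.

5950 lb/ft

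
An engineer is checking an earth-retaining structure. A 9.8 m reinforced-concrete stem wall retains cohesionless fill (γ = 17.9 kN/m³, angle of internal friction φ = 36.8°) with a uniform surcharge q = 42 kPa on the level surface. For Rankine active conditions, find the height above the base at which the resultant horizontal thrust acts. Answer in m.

3.80 m

K_a = 0.2508.
Triangular part P₁ = ½K_aγH² = 215.5 at H/3 = 3.267 m; rectangular part P₂ = K_a q H = 103.2 at H/2 = 4.900 m.
ȳ = (P₁·3.267 + P₂·4.900)/(P₁+P₂) = 3.796 m.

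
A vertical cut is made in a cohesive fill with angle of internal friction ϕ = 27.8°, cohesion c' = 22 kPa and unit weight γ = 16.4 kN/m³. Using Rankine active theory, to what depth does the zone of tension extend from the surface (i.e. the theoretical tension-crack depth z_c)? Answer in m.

4.45 m

K_a = tan²(45° − 27.8°/2) = 0.3639; √K_a = 0.6032.
The active pressure is zero where K_a γ z = 2c√K_a, so z_c = 2c/(γ√K_a) = 2×22/(16.4×0.6032) = 4.448 m.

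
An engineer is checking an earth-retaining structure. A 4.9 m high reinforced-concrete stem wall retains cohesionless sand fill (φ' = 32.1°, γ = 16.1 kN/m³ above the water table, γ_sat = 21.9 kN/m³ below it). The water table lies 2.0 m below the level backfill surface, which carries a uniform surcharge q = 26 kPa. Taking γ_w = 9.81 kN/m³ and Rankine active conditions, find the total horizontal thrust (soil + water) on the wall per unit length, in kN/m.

134 kN/m

K_a = tan²(45° − φ/2) = 0.3060.
γ' = 21.9 − 9.81 = 12.09 kN/m³. h₂ = H − d_w = 2.9 m.
σ'_h: at surface K_a·q = 7.956; at WT K_a(q+γd_w) = 17.81; at base K_a(q+γd_w+γ'h₂) = 28.54 kPa.
P₁ = ½(7.956+17.81)×2.0 = 25.76; P₂ = ½(17.81+28.54)×2.9 = 67.20; P_w = ½γ_w h₂² = 41.25.
Total = 25.76+67.20+41.25 = 134.2 kN/m.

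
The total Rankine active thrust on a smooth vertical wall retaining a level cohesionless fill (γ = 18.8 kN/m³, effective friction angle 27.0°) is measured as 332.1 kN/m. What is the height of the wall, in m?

K_a = 0.3755. P_a = ½ K_a γ H² ⇒ H = √(2P_a/(K_a γ)).
H = √(2×332.1/(0.3755×18.8)) = 9.700 m.

9.70 m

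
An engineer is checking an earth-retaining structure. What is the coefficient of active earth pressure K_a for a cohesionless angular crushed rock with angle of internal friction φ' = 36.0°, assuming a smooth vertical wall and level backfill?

0.260

K_a = (1 − sin φ)/(1 + sin φ) = (1 − sin 36.0°)/(1 + sin 36.0°) = 0.2596.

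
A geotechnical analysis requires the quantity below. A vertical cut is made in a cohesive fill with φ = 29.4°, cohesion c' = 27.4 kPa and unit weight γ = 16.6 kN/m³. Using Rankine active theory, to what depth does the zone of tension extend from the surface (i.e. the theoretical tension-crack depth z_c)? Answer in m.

5.65 m

K_a = tan²(45° − 29.4°/2) = 0.3415; √K_a = 0.5844.
The active pressure is zero where K_a γ z = 2c√K_a, so z_c = 2c/(γ√K_a) = 2×27.4/(16.6×0.5844) = 5.649 m.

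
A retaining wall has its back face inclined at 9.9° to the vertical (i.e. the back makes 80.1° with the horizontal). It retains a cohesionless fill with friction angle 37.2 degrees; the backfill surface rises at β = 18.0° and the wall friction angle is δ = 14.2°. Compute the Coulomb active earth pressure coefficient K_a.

0.379

K_a = sin²(α+φ) / [sin²α · sin(α−δ) · (1 + √{sin(φ+δ)sin(φ−β) / (sin(α−δ)sin(α+β))})²].
With α = 80.1°, φ = 37.2°, δ = 14.2°, β = 18.0°: K_a = 0.3792.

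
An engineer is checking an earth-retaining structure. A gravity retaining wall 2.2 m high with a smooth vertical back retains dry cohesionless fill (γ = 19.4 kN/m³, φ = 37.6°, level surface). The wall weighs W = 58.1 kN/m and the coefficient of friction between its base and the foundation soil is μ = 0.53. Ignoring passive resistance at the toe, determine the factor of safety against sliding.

2.71

K_a = tan²(45° − 37.6°/2) = 0.2421.
P_a = ½K_aγH² = 0.5×0.2421×19.4×2.2² = 11.37 kN/m, acting at H/3 = 0.7333 m above the base.
FS_sliding = μW / P_a = 0.53×58.1 / 11.37 = 2.709.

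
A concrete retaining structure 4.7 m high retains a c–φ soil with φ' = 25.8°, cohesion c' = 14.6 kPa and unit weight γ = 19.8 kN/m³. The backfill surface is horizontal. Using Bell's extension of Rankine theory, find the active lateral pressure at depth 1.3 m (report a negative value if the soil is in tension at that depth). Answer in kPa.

K_a = (1 − sin φ)/(1 + sin φ) = 0.3935.
σ_a = K_a γ z − 2c√K_a = 0.3935×19.8×1.3 − 2×14.6×0.6273 = -8.188 kPa.

-8.19 kPa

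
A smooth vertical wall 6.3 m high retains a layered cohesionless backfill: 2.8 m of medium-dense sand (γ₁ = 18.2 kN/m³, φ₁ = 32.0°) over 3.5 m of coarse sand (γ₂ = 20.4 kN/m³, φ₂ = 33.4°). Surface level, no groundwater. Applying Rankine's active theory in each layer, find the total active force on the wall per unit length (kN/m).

110 kN/m

K_a1 = tan²(45°−32.0°/2) = 0.3073; K_a2 = tan²(45°−33.4°/2) = 0.2899.
Layer 1: σ at base = K_a1 γ₁ h₁ = 15.66 kPa; P₁ = ½×15.66×2.8 = 21.92.
Layer 2: σ_v at top = γ₁h₁ = 50.96; σ_h top = K_a2×50.96 = 14.77; σ_h base = K_a2×(50.96+20.4×3.5) = 35.47.
P₂ = ½(14.77+35.47)×3.5 = 87.94. Total P_a = 21.92+87.94 = 109.9 kN/m.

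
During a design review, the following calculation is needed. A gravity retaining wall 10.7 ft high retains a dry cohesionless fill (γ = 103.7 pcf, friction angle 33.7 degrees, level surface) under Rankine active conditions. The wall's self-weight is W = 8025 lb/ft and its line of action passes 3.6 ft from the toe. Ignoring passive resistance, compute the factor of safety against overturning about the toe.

K_a = tan²(45° − 33.7°/2) = 0.2863.
P_a = ½K_aγH² = 0.5×0.2863×103.7×10.7² = 1700 lb/ft, acting at H/3 = 3.567 ft above the base.
Overturning moment M_o = P_a × H/3 = 1700 × 3.567 = 6062.
Resisting moment M_r = W × 3.6 = 8025 × 3.6 = 28890.
FS_overturning = M_r/M_o = 28890/6062 = 4.766.

4.77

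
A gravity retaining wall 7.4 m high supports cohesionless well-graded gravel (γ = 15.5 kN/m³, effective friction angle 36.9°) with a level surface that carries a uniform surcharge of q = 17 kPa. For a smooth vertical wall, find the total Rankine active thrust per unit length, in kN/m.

137 kN/m

K_a = tan²(45° − φ/2) = 0.2497.
Soil triangle: ½ K_a γ H² = 0.5×0.2497×15.5×7.4² = 106.0 kN/m.
Surcharge rectangle: K_a q H = 0.2497×17×7.4 = 31.41 kN/m.
Total = 106.0 + 31.41 = 137.4 kN/m.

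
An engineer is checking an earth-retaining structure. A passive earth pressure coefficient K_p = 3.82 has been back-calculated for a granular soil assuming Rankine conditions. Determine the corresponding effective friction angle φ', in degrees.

K_p = (1+sin φ)/(1−sin φ) ⇒ sin φ = (K_p − 1)/(K_p + 1) = 0.5851.
φ = arcsin(0.5851) = 35.81°.

35.8°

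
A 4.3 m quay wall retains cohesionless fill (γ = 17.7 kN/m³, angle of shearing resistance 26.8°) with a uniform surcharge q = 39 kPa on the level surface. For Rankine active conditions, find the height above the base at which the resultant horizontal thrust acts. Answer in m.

1.80 m

K_a = 0.3785.
Triangular part P₁ = ½K_aγH² = 61.93 at H/3 = 1.433 m; rectangular part P₂ = K_a q H = 63.47 at H/2 = 2.150 m.
ȳ = (P₁·1.433 + P₂·2.150)/(P₁+P₂) = 1.796 m.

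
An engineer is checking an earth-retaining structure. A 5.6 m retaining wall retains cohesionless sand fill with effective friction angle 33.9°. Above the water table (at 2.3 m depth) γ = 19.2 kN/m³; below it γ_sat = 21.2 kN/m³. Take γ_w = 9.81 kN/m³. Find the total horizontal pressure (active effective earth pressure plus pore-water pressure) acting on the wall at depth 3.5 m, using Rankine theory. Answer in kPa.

K_a = (1 − sin φ)/(1 + sin φ) = 0.2839.
γ' = 21.2 − 9.81 = 11.39 kN/m³.
Effective vertical stress at 3.5 m: σ'_v = 19.2×2.3 + 11.39×1.20 = 57.83 kPa.
σ'_h = K_a σ'_v = 0.2839 × 57.83 = 16.42 kPa; u = γ_w × 1.20 = 11.77 kPa.
Total σ_h = 16.42 + 11.77 = 28.19 kPa.

28.2 kPa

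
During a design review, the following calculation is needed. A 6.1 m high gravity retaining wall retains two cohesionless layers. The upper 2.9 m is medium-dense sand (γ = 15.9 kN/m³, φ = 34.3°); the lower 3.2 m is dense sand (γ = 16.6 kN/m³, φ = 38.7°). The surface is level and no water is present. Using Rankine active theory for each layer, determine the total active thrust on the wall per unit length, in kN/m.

72.3 kN/m

K_a1 = tan²(45°−34.3°/2) = 0.2792; K_a2 = tan²(45°−38.7°/2) = 0.2306.
Layer 1: σ at base = K_a1 γ₁ h₁ = 12.87 kPa; P₁ = ½×12.87×2.9 = 18.66.
Layer 2: σ_v at top = γ₁h₁ = 46.11; σ_h top = K_a2×46.11 = 10.63; σ_h base = K_a2×(46.11+16.6×3.2) = 22.88.
P₂ = ½(10.63+22.88)×3.2 = 53.62. Total P_a = 18.66+53.62 = 72.29 kN/m.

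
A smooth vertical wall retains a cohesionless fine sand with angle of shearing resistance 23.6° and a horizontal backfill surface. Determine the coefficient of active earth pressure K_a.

K_a = (1 − sin φ)/(1 + sin φ) = (1 − sin 23.6°)/(1 + sin 23.6°) = 0.4282.

0.428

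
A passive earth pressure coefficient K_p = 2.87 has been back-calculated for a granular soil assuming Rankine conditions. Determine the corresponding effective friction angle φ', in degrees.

K_p = (1+sin φ)/(1−sin φ) ⇒ sin φ = (K_p − 1)/(K_p + 1) = 0.4832.
φ = arcsin(0.4832) = 28.89°.

28.9°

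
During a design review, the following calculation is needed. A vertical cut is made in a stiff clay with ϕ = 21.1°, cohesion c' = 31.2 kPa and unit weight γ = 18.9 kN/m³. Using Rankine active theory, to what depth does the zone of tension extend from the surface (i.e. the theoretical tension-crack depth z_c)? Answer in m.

4.81 m

K_a = tan²(45° − 21.1°/2) = 0.4706; √K_a = 0.6860.
The active pressure is zero where K_a γ z = 2c√K_a, so z_c = 2c/(γ√K_a) = 2×31.2/(18.9×0.6860) = 4.813 m.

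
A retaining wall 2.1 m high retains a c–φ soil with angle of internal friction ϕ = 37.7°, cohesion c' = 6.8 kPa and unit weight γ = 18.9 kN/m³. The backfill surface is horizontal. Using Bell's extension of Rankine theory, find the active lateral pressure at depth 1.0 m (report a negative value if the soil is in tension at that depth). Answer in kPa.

K_a = (1 − sin φ)/(1 + sin φ) = 0.2411.
σ_a = K_a γ z − 2c√K_a = 0.2411×18.9×1.0 − 2×6.8×0.4910 = -2.121 kPa.

-2.12 kPa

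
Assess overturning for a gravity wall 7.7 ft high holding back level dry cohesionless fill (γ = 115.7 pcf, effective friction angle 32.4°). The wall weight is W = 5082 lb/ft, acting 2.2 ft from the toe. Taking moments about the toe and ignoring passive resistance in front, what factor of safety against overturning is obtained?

4.20

K_a = tan²(45° − 32.4°/2) = 0.3022.
P_a = ½K_aγH² = 0.5×0.3022×115.7×7.7² = 1037 lb/ft, acting at H/3 = 2.567 ft above the base.
Overturning moment M_o = P_a × H/3 = 1037 × 2.567 = 2661.
Resisting moment M_r = W × 2.2 = 5082 × 2.2 = 11180.
FS_overturning = M_r/M_o = 11180/2661 = 4.202.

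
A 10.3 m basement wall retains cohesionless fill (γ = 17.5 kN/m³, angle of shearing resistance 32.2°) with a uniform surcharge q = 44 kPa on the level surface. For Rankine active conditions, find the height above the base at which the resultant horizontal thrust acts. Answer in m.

4.00 m

K_a = 0.3047.
Triangular part P₁ = ½K_aγH² = 282.9 at H/3 = 3.433 m; rectangular part P₂ = K_a q H = 138.1 at H/2 = 5.150 m.
ȳ = (P₁·3.433 + P₂·5.150)/(P₁+P₂) = 3.996 m.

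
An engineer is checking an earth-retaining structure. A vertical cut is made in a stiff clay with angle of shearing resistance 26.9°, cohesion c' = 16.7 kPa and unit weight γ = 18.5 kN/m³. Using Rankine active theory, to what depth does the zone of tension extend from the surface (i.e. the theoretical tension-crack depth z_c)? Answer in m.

K_a = tan²(45° − 26.9°/2) = 0.3770; √K_a = 0.6140.
The active pressure is zero where K_a γ z = 2c√K_a, so z_c = 2c/(γ√K_a) = 2×16.7/(18.5×0.6140) = 2.940 m.

2.94 m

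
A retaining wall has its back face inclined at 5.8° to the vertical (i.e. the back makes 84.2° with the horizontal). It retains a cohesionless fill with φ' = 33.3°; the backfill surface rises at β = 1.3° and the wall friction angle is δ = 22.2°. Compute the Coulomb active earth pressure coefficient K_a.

K_a = sin²(α+φ) / [sin²α · sin(α−δ) · (1 + √{sin(φ+δ)sin(φ−β) / (sin(α−δ)sin(α+β))})²].
With α = 84.2°, φ = 33.3°, δ = 22.2°, β = 1.3°: K_a = 0.3099.

0.310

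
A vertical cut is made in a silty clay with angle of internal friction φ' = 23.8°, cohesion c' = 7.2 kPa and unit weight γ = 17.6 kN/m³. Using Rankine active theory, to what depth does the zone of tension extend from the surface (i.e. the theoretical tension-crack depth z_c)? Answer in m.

K_a = tan²(45° − 23.8°/2) = 0.4250; √K_a = 0.6519.
The active pressure is zero where K_a γ z = 2c√K_a, so z_c = 2c/(γ√K_a) = 2×7.2/(17.6×0.6519) = 1.255 m.

1.26 m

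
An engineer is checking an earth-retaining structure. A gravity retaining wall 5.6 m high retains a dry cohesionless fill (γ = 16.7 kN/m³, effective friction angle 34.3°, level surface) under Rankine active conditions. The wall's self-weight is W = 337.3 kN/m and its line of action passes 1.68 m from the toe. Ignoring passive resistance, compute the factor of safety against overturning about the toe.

K_a = tan²(45° − 34.3°/2) = 0.2792.
P_a = ½K_aγH² = 0.5×0.2792×16.7×5.6² = 73.10 kN/m, acting at H/3 = 1.867 m above the base.
Overturning moment M_o = P_a × H/3 = 73.10 × 1.867 = 136.5.
Resisting moment M_r = W × 1.68 = 337.3 × 1.68 = 566.7.
FS_overturning = M_r/M_o = 566.7/136.5 = 4.153.

4.15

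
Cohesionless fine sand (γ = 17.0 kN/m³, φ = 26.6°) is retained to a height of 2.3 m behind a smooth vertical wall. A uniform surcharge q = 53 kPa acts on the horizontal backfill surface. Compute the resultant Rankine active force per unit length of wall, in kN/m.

63.6 kN/m

K_a = tan²(45° − φ/2) = 0.3814.
Soil triangle: ½ K_a γ H² = 0.5×0.3814×17.0×2.3² = 17.15 kN/m.
Surcharge rectangle: K_a q H = 0.3814×53×2.3 = 46.50 kN/m.
Total = 17.15 + 46.50 = 63.65 kN/m.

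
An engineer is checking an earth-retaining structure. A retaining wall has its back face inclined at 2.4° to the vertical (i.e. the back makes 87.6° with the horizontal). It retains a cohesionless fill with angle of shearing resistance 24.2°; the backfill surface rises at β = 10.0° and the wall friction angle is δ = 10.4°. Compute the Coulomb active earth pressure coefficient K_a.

K_a = sin²(α+φ) / [sin²α · sin(α−δ) · (1 + √{sin(φ+δ)sin(φ−β) / (sin(α−δ)sin(α+β))})²].
With α = 87.6°, φ = 24.2°, δ = 10.4°, β = 10.0°: K_a = 0.4653.

0.465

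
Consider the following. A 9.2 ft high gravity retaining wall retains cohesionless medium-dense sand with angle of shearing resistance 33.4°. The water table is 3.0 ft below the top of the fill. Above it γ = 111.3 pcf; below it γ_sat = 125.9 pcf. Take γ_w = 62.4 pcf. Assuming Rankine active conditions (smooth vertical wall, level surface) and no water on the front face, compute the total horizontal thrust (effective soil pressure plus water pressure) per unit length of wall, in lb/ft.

K_a = tan²(45° − φ/2) = 0.2899.
γ' = 125.9 − 62.4 = 63.50 pcf. Depth below WT = 6.2 ft.
σ'_h at WT = K_a γ d_w = 96.81 psf; at base = 96.81 + K_a γ' × 6.2 = 210.9 psf.
P₁ (0–3.0 ft) = ½×96.81×3.0 = 145.2. P₂ (3.0–9.2 ft) = ½(96.81+210.9)×6.2 = 954.0.
P_w = ½ γ_w h₂² = 0.5×62.4×6.2² = 1199. Total = 145.2+954.0+1199 = 2299 lb/ft.

2300 lb/ft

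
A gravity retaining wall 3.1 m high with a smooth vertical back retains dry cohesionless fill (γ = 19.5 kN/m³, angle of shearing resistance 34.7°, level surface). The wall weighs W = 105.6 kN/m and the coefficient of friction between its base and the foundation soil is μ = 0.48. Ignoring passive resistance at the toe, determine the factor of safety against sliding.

1.97

K_a = tan²(45° − 34.7°/2) = 0.2745.
P_a = ½K_aγH² = 0.5×0.2745×19.5×3.1² = 25.72 kN/m, acting at H/3 = 1.033 m above the base.
FS_sliding = μW / P_a = 0.48×105.6 / 25.72 = 1.971.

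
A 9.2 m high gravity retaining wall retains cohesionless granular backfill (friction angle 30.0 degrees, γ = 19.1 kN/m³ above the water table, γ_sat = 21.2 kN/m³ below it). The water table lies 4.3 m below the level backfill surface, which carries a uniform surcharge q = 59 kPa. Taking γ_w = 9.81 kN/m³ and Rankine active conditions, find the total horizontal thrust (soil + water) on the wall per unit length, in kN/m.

537 kN/m

K_a = tan²(45° − φ/2) = 0.3333.
γ' = 21.2 − 9.81 = 11.39 kN/m³. h₂ = H − d_w = 4.9 m.
σ'_h: at surface K_a·q = 19.67; at WT K_a(q+γd_w) = 47.04; at base K_a(q+γd_w+γ'h₂) = 65.65 kPa.
P₁ = ½(19.67+47.04)×4.3 = 143.4; P₂ = ½(47.04+65.65)×4.9 = 276.1; P_w = ½γ_w h₂² = 117.8.
Total = 143.4+276.1+117.8 = 537.3 kN/m.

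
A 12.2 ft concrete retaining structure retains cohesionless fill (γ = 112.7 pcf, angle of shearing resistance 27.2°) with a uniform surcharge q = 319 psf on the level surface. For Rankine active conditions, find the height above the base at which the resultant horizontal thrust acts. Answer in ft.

4.71 ft

K_a = 0.3726.
Triangular part P₁ = ½K_aγH² = 3125 at H/3 = 4.067 ft; rectangular part P₂ = K_a q H = 1450 at H/2 = 6.100 ft.
ȳ = (P₁·4.067 + P₂·6.100)/(P₁+P₂) = 4.711 ft.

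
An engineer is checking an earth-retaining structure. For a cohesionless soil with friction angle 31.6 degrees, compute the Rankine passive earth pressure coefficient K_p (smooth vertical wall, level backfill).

K_p = (1 + sin φ)/(1 − sin φ) = tan²(45° + 31.6°/2) = 3.202.

3.20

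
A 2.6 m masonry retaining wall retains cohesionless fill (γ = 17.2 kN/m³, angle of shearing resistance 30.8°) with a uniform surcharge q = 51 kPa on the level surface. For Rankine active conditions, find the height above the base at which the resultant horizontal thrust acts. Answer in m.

1.17 m

K_a = 0.3227.
Triangular part P₁ = ½K_aγH² = 18.76 at H/3 = 0.8667 m; rectangular part P₂ = K_a q H = 42.79 at H/2 = 1.300 m.
ȳ = (P₁·0.8667 + P₂·1.300)/(P₁+P₂) = 1.168 m.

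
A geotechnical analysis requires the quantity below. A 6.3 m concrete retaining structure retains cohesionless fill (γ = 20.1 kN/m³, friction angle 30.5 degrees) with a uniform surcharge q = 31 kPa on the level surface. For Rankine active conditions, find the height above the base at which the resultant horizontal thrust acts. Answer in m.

K_a = 0.3267.
Triangular part P₁ = ½K_aγH² = 130.3 at H/3 = 2.100 m; rectangular part P₂ = K_a q H = 63.80 at H/2 = 3.150 m.
ȳ = (P₁·2.100 + P₂·3.150)/(P₁+P₂) = 2.445 m.

2.45 m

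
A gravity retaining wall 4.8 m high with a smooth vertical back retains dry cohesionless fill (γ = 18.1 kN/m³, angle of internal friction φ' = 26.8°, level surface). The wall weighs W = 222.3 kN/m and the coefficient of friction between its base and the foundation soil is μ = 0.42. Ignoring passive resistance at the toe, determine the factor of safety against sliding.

1.18

K_a = tan²(45° − 26.8°/2) = 0.3785.
P_a = ½K_aγH² = 0.5×0.3785×18.1×4.8² = 78.92 kN/m, acting at H/3 = 1.600 m above the base.
FS_sliding = μW / P_a = 0.42×222.3 / 78.92 = 1.183.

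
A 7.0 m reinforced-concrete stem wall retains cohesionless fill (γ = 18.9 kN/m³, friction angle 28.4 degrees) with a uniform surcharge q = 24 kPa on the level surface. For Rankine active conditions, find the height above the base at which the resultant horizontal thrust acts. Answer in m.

2.64 m

K_a = 0.3554.
Triangular part P₁ = ½K_aγH² = 164.5 at H/3 = 2.333 m; rectangular part P₂ = K_a q H = 59.70 at H/2 = 3.500 m.
ȳ = (P₁·2.333 + P₂·3.500)/(P₁+P₂) = 2.644 m.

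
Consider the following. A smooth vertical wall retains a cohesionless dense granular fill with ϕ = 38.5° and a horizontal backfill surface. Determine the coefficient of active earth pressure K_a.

0.233

K_a = (1 − sin φ)/(1 + sin φ) = (1 − sin 38.5°)/(1 + sin 38.5°) = 0.2327.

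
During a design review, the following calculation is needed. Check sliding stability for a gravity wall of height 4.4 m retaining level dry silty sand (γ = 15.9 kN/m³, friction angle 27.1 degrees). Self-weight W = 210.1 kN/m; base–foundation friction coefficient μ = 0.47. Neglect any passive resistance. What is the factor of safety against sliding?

K_a = tan²(45° − 27.1°/2) = 0.3741.
P_a = ½K_aγH² = 0.5×0.3741×15.9×4.4² = 57.57 kN/m, acting at H/3 = 1.467 m above the base.
FS_sliding = μW / P_a = 0.47×210.1 / 57.57 = 1.715.

1.72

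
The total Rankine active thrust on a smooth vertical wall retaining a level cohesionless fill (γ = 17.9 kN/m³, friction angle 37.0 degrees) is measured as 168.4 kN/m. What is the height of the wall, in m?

K_a = 0.2486. P_a = ½ K_a γ H² ⇒ H = √(2P_a/(K_a γ)).
H = √(2×168.4/(0.2486×17.9)) = 8.700 m.

8.70 m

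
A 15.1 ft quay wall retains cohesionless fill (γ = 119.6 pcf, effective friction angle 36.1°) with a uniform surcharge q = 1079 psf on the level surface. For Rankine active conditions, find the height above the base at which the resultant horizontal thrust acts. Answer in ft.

6.40 ft

K_a = 0.2585.
Triangular part P₁ = ½K_aγH² = 3525 at H/3 = 5.033 ft; rectangular part P₂ = K_a q H = 4212 at H/2 = 7.550 ft.
ȳ = (P₁·5.033 + P₂·7.550)/(P₁+P₂) = 6.403 ft.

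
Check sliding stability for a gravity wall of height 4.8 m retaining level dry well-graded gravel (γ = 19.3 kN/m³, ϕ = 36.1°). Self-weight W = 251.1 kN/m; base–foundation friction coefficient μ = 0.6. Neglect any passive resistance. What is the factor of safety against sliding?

K_a = tan²(45° − 36.1°/2) = 0.2585.
P_a = ½K_aγH² = 0.5×0.2585×19.3×4.8² = 57.47 kN/m, acting at H/3 = 1.600 m above the base.
FS_sliding = μW / P_a = 0.6×251.1 / 57.47 = 2.621.

2.62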